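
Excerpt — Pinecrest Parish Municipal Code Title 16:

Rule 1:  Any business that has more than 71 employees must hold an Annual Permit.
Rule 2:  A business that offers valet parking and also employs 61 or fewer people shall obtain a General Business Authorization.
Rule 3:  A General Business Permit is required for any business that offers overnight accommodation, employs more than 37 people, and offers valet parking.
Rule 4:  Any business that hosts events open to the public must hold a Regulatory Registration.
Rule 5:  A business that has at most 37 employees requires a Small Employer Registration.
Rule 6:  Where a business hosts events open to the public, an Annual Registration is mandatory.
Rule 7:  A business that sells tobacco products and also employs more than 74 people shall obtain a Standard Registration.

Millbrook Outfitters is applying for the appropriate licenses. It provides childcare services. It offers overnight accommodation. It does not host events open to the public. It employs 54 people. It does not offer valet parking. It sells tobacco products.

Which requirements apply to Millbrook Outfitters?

None

Rule 1: employees 54 ≤ 71 → Annual Permit not required.
Rule 2: does not offer valet parking; employees 54 ≤ 61 → General Business Authorization not required.
Rule 3: offers overnight accommodation; employees 54 > 37; does not offer valet parking → General Business Permit not required.
Rule 4: does not host events open to the public → Regulatory Registration not required.
Rule 5: employees 54 > 37 → Small Employer Registration not required.
Rule 6: does not host events open to the public → Annual Registration not required.
Rule 7: sells tobacco products; employees 54 ≤ 74 → Standard Registration not required.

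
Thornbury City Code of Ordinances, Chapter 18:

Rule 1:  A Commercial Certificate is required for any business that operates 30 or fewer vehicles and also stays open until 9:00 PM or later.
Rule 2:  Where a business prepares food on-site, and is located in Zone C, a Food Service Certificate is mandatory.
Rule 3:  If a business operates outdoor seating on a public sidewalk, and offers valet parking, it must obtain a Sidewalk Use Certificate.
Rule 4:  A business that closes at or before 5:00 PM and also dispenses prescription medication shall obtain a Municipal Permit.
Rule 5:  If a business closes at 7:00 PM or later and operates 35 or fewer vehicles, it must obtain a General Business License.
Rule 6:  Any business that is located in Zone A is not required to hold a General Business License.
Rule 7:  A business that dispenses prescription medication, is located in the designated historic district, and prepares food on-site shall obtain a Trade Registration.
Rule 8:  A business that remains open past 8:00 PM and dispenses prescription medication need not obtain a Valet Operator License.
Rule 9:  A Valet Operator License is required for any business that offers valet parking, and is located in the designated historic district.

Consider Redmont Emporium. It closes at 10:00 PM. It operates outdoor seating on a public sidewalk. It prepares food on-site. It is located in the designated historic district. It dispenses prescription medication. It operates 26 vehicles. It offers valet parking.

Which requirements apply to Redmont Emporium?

Rule 1: vehicles 26 ≤ 30; closes 10:00 PM, after 9:00 PM → Commercial Certificate required.
Rule 2: prepares food on-site; is located in the designated historic district (not: is located in Zone C) → Food Service Certificate not required.
Rule 3: operates outdoor seating on a public sidewalk; offers valet parking → Sidewalk Use Certificate required.
Rule 4: closes 10:00 PM, after 5:00 PM; dispenses prescription medication → Municipal Permit not required.
Rule 5: closes 10:00 PM, after 7:00 PM; vehicles 26 ≤ 35 → General Business License required.
Rule 6: is located in the designated historic district (not: is located in Zone A) → General Business License exemption does not apply.
Rule 7: dispenses prescription medication; is located in the designated historic district; prepares food on-site → Trade Registration required.
Rule 8: closes 10:00 PM, after 8:00 PM; dispenses prescription medication → exempt from Valet Operator License.
Rule 9: offers valet parking; is located in the designated historic district → Valet Operator License required.

Commercial Certificate, General Business License, Sidewalk Use Certificate, Trade Registration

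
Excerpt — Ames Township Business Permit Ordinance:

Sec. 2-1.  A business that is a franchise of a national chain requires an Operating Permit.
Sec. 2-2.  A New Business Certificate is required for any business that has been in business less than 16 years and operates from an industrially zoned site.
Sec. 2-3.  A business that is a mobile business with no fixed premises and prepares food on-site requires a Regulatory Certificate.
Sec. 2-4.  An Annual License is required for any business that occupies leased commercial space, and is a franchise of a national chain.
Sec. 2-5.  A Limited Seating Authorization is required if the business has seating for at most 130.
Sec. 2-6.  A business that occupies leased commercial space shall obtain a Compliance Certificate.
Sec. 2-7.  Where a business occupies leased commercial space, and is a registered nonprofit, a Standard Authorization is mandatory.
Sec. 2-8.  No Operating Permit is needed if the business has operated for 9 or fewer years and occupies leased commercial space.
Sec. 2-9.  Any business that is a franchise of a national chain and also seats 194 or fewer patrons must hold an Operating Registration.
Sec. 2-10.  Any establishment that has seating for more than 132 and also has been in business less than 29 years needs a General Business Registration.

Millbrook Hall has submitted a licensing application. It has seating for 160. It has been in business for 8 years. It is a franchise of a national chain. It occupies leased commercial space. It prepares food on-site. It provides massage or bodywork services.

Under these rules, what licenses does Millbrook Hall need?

Sec. 2-1. is a franchise of a national chain → Operating Permit required.
Sec. 2-2. years in business 8 < 16; occupies leased commercial space (not: operates from an industrially zoned site) → New Business Certificate not required.
Sec. 2-3. occupies leased commercial space (not: is a mobile business with no fixed premises); prepares food on-site → Regulatory Certificate not required.
Sec. 2-4. occupies leased commercial space; is a franchise of a national chain → Annual License required.
Sec. 2-5. seating 160 > 130 → Limited Seating Authorization not required.
Sec. 2-6. occupies leased commercial space → Compliance Certificate required.
Sec. 2-7. occupies leased commercial space; is a franchise of a national chain (not: is a registered nonprofit) → Standard Authorization not required.
Sec. 2-8. years in business 8 ≤ 9; occupies leased commercial space → exempt from Operating Permit.
Sec. 2-9. is a franchise of a national chain; seating 160 ≤ 194 → Operating Registration required.
Sec. 2-10. seating 160 > 132; years in business 8 < 29 → General Business Registration required.

Annual License, Compliance Certificate, General Business Registration, Operating Registration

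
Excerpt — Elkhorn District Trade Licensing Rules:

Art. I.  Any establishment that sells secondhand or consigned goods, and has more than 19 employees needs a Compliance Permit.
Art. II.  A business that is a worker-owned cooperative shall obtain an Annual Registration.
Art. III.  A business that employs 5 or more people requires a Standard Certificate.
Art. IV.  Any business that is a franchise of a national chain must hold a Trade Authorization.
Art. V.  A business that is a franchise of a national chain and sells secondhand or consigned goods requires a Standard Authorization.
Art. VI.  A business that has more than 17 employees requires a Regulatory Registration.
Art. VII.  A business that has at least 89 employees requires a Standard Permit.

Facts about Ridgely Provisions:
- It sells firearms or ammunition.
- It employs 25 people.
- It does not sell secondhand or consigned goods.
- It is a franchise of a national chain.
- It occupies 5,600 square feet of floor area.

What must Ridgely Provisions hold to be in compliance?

Art. I. does not sell secondhand or consigned goods; employees 25 > 19 → Compliance Permit not required.
Art. II. is a franchise of a national chain (not: is a worker-owned cooperative) → Annual Registration not required.
Art. III. employees 25 ≥ 5 → Standard Certificate required.
Art. IV. is a franchise of a national chain → Trade Authorization required.
Art. V. is a franchise of a national chain; does not sell secondhand or consigned goods → Standard Authorization not required.
Art. VI. employees 25 > 17 → Regulatory Registration required.
Art. VII. employees 25 < 89 → Standard Permit not required.

Regulatory Registration, Standard Certificate, Trade Authorization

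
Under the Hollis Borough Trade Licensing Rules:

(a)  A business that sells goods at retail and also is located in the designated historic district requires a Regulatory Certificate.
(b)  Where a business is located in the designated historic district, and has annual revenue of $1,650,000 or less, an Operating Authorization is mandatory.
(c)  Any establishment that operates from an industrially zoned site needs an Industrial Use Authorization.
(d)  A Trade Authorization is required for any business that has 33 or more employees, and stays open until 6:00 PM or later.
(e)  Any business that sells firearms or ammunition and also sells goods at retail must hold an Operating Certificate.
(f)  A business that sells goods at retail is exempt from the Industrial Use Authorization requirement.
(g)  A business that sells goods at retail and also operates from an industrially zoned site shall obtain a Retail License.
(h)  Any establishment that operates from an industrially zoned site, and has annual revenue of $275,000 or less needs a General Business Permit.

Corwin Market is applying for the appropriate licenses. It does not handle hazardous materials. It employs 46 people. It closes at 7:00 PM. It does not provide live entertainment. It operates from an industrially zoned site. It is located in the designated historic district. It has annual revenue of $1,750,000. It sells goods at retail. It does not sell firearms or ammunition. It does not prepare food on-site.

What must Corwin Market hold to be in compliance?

Regulatory Certificate, Retail License, Trade Authorization

(a) sells goods at retail; is located in the designated historic district → Regulatory Certificate required.
(b) is located in the designated historic district; revenue $1,750,000 > $1,650,000 → Operating Authorization not required.
(c) operates from an industrially zoned site → Industrial Use Authorization required.
(d) employees 46 ≥ 33; closes 7:00 PM, after 6:00 PM → Trade Authorization required.
(e) does not sell firearms or ammunition; sells goods at retail → Operating Certificate not required.
(f) sells goods at retail → exempt from Industrial Use Authorization.
(g) sells goods at retail; operates from an industrially zoned site → Retail License required.
(h) operates from an industrially zoned site; revenue $1,750,000 > $275,000 → General Business Permit not required.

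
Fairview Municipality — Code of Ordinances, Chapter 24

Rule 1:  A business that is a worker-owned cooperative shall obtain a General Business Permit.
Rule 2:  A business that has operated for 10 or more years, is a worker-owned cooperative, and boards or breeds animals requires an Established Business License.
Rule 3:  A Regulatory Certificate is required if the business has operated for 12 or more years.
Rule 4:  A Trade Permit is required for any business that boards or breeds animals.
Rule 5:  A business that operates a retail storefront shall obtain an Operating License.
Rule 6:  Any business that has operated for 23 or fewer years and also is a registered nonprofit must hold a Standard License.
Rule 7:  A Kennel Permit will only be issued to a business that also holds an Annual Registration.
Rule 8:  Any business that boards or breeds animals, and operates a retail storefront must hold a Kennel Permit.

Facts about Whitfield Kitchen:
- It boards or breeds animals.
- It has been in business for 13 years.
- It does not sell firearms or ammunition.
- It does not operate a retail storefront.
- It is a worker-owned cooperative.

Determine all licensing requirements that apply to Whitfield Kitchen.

Rule 1: is a worker-owned cooperative → General Business Permit required.
Rule 2: years in business 13 ≥ 10; is a worker-owned cooperative; boards or breeds animals → Established Business License required.
Rule 3: years in business 13 ≥ 12 → Regulatory Certificate required.
Rule 4: boards or breeds animals → Trade Permit required.
Rule 5: does not operate a retail storefront → Operating License not required.
Rule 6: years in business 13 ≤ 23; is a worker-owned cooperative (not: is a registered nonprofit) → Standard License not required.
Rule 7: Kennel Permit is not required → no effect.
Rule 8: boards or breeds animals; does not operate a retail storefront → Kennel Permit not required.

Established Business License, General Business Permit, Regulatory Certificate, Trade Permit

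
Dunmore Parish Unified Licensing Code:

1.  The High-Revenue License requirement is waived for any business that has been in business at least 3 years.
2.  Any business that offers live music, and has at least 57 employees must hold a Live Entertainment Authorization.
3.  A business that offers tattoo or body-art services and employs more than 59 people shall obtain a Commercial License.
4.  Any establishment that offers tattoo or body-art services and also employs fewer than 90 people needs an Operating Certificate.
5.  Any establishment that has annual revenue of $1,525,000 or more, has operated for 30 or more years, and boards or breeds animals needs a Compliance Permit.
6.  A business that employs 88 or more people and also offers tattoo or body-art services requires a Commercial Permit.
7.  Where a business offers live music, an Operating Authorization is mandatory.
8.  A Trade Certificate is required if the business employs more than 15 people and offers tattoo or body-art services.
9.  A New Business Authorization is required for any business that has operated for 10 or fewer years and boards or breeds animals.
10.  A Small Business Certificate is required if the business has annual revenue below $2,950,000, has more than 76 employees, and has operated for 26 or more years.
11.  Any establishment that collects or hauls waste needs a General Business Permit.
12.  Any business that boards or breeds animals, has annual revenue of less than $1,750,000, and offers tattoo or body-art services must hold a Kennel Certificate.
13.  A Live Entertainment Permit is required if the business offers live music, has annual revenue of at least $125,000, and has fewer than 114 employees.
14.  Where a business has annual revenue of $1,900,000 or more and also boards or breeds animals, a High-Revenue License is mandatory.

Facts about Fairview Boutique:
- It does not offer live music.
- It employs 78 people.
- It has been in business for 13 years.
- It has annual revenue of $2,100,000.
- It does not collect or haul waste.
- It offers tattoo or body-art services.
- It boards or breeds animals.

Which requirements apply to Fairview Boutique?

1. years in business 13 ≥ 3 → exempt from High-Revenue License.
2. does not offer live music; employees 78 ≥ 57 → Live Entertainment Authorization not required.
3. offers tattoo or body-art services; employees 78 > 59 → Commercial License required.
4. offers tattoo or body-art services; employees 78 < 90 → Operating Certificate required.
5. revenue $2,100,000 ≥ $1,525,000; years in business 13 < 30; boards or breeds animals → Compliance Permit not required.
6. employees 78 < 88; offers tattoo or body-art services → Commercial Permit not required.
7. does not offer live music → Operating Authorization not required.
8. employees 78 > 15; offers tattoo or body-art services → Trade Certificate required.
9. years in business 13 > 10; boards or breeds animals → New Business Authorization not required.
10. revenue $2,100,000 < $2,950,000; employees 78 > 76; years in business 13 < 26 → Small Business Certificate not required.
11. does not collect or haul waste → General Business Permit not required.
12. boards or breeds animals; revenue $2,100,000 ≥ $1,750,000; offers tattoo or body-art services → Kennel Certificate not required.
13. does not offer live music; revenue $2,100,000 ≥ $125,000; employees 78 < 114 → Live Entertainment Permit not required.
14. revenue $2,100,000 ≥ $1,900,000; boards or breeds animals → High-Revenue License required.

Commercial License, Operating Certificate, Trade Certificate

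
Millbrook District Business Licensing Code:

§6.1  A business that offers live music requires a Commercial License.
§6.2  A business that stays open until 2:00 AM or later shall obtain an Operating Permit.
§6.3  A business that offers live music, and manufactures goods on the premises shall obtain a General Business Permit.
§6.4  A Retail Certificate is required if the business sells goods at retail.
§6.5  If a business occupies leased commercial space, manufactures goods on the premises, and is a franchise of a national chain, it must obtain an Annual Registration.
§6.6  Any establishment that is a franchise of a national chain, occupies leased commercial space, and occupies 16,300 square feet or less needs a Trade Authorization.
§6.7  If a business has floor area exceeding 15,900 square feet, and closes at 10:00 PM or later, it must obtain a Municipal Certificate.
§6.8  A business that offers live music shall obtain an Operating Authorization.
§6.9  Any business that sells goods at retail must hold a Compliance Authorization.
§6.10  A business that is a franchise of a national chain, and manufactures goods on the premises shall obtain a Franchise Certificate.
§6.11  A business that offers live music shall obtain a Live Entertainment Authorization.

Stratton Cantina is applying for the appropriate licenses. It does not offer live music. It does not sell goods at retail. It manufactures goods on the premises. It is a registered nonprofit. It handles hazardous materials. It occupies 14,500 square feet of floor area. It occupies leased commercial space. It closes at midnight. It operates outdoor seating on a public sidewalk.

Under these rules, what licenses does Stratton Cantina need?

None

§6.1 does not offer live music → Commercial License not required.
§6.2 closes midnight, at/before 2:00 AM → Operating Permit not required.
§6.3 does not offer live music; manufactures goods on the premises → General Business Permit not required.
§6.4 does not sell goods at retail → Retail Certificate not required.
§6.5 occupies leased commercial space; manufactures goods on the premises; is a registered nonprofit (not: is a franchise of a national chain) → Annual Registration not required.
§6.6 is a registered nonprofit (not: is a franchise of a national chain); occupies leased commercial space; floor area 14,500 square feet ≤ 16,300 square feet → Trade Authorization not required.
§6.7 floor area 14,500 square feet ≤ 15,900 square feet; closes midnight, after 10:00 PM → Municipal Certificate not required.
§6.8 does not offer live music → Operating Authorization not required.
§6.9 does not sell goods at retail → Compliance Authorization not required.
§6.10 is a registered nonprofit (not: is a franchise of a national chain); manufactures goods on the premises → Franchise Certificate not required.
§6.11 does not offer live music → Live Entertainment Authorization not required.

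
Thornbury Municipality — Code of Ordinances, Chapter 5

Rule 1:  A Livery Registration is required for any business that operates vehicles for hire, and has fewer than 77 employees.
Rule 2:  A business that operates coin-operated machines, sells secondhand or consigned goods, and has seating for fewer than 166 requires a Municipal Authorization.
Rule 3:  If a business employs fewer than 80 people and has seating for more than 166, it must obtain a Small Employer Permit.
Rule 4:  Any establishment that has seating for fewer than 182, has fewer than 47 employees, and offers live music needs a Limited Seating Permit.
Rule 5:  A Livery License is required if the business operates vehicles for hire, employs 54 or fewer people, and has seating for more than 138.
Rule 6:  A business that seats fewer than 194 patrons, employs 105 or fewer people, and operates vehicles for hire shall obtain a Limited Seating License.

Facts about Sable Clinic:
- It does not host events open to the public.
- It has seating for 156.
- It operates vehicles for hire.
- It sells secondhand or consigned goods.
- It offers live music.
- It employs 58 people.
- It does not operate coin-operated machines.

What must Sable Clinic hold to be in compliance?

Rule 1: operates vehicles for hire; employees 58 < 77 → Livery Registration required.
Rule 2: does not operate coin-operated machines; sells secondhand or consigned goods; seating 156 < 166 → Municipal Authorization not required.
Rule 3: employees 58 < 80; seating 156 ≤ 166 → Small Employer Permit not required.
Rule 4: seating 156 < 182; employees 58 ≥ 47; offers live music → Limited Seating Permit not required.
Rule 5: operates vehicles for hire; employees 58 > 54; seating 156 > 138 → Livery License not required.
Rule 6: seating 156 < 194; employees 58 ≤ 105; operates vehicles for hire → Limited Seating License required.

Limited Seating License, Livery Registration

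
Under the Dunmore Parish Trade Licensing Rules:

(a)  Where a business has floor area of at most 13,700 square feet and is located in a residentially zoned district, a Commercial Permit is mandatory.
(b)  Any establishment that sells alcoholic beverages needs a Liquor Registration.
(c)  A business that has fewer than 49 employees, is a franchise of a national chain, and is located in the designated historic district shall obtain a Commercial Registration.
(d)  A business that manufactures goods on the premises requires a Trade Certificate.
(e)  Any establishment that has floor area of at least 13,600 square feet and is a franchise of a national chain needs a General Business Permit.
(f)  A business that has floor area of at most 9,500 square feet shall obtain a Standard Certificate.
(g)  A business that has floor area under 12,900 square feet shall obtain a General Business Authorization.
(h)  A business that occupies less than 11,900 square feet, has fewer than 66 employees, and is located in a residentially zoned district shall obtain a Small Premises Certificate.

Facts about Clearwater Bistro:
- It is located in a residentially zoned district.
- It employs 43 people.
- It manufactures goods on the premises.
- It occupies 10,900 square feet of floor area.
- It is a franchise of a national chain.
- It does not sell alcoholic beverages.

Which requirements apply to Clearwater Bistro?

Commercial Permit, General Business Authorization, Small Premises Certificate, Trade Certificate

(a) floor area 10,900 square feet ≤ 13,700 square feet; is located in a residentially zoned district → Commercial Permit required.
(b) does not sell alcoholic beverages → Liquor Registration not required.
(c) employees 43 < 49; is a franchise of a national chain; is located in a residentially zoned district (not: is located in the designated historic district) → Commercial Registration not required.
(d) manufactures goods on the premises → Trade Certificate required.
(e) floor area 10,900 square feet < 13,600 square feet; is a franchise of a national chain → General Business Permit not required.
(f) floor area 10,900 square feet > 9,500 square feet → Standard Certificate not required.
(g) floor area 10,900 square feet < 12,900 square feet → General Business Authorization required.
(h) floor area 10,900 square feet < 11,900 square feet; employees 43 < 66; is located in a residentially zoned district → Small Premises Certificate required.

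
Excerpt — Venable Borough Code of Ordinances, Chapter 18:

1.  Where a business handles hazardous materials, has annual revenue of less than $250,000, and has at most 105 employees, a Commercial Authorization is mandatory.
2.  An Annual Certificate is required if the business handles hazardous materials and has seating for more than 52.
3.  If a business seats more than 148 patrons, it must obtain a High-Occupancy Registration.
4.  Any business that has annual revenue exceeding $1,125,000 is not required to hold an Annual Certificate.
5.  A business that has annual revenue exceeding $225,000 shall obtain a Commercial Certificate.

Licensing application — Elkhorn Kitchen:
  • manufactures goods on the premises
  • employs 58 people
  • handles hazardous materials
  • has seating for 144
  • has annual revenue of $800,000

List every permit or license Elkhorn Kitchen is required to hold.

1. handles hazardous materials; revenue $800,000 ≥ $250,000; employees 58 ≤ 105 → Commercial Authorization not required.
2. handles hazardous materials; seating 144 > 52 → Annual Certificate required.
3. seating 144 ≤ 148 → High-Occupancy Registration not required.
4. revenue $800,000 ≤ $1,125,000 → Annual Certificate exemption does not apply.
5. revenue $800,000 > $225,000 → Commercial Certificate required.

Annual Certificate, Commercial Certificate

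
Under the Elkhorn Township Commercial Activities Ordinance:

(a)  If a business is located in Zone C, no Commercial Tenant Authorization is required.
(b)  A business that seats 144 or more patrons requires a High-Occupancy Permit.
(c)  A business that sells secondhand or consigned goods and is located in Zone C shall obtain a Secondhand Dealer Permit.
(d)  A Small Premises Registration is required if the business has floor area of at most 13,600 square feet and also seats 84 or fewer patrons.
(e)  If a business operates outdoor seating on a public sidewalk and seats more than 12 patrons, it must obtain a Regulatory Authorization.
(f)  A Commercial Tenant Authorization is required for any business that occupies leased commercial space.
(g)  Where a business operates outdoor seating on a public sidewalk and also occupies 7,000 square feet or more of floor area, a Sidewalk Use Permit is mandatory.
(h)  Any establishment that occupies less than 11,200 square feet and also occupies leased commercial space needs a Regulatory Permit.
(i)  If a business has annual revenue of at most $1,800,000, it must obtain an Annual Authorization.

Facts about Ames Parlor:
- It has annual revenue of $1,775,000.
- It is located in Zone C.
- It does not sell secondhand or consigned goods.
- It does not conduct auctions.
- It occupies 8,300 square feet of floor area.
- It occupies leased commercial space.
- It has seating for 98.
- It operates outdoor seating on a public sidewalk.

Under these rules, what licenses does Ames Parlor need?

(a) is located in Zone C → exempt from Commercial Tenant Authorization.
(b) seating 98 < 144 → High-Occupancy Permit not required.
(c) does not sell secondhand or consigned goods; is located in Zone C → Secondhand Dealer Permit not required.
(d) floor area 8,300 square feet ≤ 13,600 square feet; seating 98 > 84 → Small Premises Registration not required.
(e) operates outdoor seating on a public sidewalk; seating 98 > 12 → Regulatory Authorization required.
(f) occupies leased commercial space → Commercial Tenant Authorization required.
(g) operates outdoor seating on a public sidewalk; floor area 8,300 square feet ≥ 7,000 square feet → Sidewalk Use Permit required.
(h) floor area 8,300 square feet < 11,200 square feet; occupies leased commercial space → Regulatory Permit required.
(i) revenue $1,775,000 ≤ $1,800,000 → Annual Authorization required.

Annual Authorization, Regulatory Authorization, Regulatory Permit, Sidewalk Use Permit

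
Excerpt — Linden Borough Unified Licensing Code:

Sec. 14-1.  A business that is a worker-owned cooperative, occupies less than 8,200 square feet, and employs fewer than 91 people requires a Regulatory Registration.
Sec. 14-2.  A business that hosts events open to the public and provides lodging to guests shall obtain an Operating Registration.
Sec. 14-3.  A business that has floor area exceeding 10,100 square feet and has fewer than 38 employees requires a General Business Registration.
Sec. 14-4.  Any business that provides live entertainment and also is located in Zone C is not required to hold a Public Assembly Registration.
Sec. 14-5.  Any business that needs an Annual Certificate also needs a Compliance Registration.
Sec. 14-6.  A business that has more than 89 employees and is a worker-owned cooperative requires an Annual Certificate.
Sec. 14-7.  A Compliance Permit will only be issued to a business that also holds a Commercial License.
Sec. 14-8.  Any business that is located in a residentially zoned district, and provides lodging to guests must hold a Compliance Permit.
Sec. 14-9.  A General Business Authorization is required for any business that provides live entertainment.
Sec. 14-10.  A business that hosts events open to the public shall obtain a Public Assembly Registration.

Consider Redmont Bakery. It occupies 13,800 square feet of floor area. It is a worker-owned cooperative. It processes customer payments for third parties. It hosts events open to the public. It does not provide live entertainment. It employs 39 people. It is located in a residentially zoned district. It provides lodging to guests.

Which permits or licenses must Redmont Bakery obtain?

Commercial License, Compliance Permit, Operating Registration, Public Assembly Registration

Sec. 14-1. is a worker-owned cooperative; floor area 13,800 square feet ≥ 8,200 square feet; employees 39 < 91 → Regulatory Registration not required.
Sec. 14-2. hosts events open to the public; provides lodging to guests → Operating Registration required.
Sec. 14-3. floor area 13,800 square feet > 10,100 square feet; employees 39 ≥ 38 → General Business Registration not required.
Sec. 14-4. does not provide live entertainment; is located in a residentially zoned district (not: is located in Zone C) → Public Assembly Registration exemption does not apply.
Sec. 14-5. Annual Certificate is not required → no effect.
Sec. 14-6. employees 39 ≤ 89; is a worker-owned cooperative → Annual Certificate not required.
Sec. 14-7. Compliance Permit is required → Commercial License also required.
Sec. 14-8. is located in a residentially zoned district; provides lodging to guests → Compliance Permit required.
Sec. 14-9. does not provide live entertainment → General Business Authorization not required.
Sec. 14-10. hosts events open to the public → Public Assembly Registration required.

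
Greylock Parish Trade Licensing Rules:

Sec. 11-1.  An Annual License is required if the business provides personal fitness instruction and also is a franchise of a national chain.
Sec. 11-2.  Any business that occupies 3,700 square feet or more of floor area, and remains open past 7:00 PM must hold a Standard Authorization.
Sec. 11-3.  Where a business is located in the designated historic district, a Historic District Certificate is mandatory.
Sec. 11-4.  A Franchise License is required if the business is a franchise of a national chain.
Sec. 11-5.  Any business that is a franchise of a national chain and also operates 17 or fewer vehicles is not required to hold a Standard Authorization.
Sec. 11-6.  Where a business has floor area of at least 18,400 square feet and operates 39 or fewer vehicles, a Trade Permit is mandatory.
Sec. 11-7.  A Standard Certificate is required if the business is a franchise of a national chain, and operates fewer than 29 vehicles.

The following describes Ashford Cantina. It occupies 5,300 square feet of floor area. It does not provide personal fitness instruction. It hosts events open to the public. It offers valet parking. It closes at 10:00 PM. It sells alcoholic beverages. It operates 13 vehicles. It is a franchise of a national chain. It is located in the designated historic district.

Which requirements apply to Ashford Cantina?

Franchise License, Historic District Certificate, Standard Certificate

Sec. 11-1. does not provide personal fitness instruction; is a franchise of a national chain → Annual License not required.
Sec. 11-2. floor area 5,300 square feet ≥ 3,700 square feet; closes 10:00 PM, after 7:00 PM → Standard Authorization required.
Sec. 11-3. is located in the designated historic district → Historic District Certificate required.
Sec. 11-4. is a franchise of a national chain → Franchise License required.
Sec. 11-5. is a franchise of a national chain; vehicles 13 ≤ 17 → exempt from Standard Authorization.
Sec. 11-6. floor area 5,300 square feet < 18,400 square feet; vehicles 13 ≤ 39 → Trade Permit not required.
Sec. 11-7. is a franchise of a national chain; vehicles 13 < 29 → Standard Certificate required.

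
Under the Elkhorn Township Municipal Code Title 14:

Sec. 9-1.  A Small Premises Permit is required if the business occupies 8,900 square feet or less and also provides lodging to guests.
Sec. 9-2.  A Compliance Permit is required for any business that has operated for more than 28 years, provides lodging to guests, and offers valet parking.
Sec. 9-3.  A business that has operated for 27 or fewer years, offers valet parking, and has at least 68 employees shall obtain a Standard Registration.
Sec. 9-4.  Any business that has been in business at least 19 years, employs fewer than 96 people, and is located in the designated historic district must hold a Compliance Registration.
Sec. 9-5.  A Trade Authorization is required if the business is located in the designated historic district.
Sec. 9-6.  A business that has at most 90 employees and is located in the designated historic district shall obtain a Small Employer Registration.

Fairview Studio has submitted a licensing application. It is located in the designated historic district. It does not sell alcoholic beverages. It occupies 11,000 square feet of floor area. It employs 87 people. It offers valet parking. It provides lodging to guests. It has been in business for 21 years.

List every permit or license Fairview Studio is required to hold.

Sec. 9-1. floor area 11,000 square feet > 8,900 square feet; provides lodging to guests → Small Premises Permit not required.
Sec. 9-2. years in business 21 ≤ 28; provides lodging to guests; offers valet parking → Compliance Permit not required.
Sec. 9-3. years in business 21 ≤ 27; offers valet parking; employees 87 ≥ 68 → Standard Registration required.
Sec. 9-4. years in business 21 ≥ 19; employees 87 < 96; is located in the designated historic district → Compliance Registration required.
Sec. 9-5. is located in the designated historic district → Trade Authorization required.
Sec. 9-6. employees 87 ≤ 90; is located in the designated historic district → Small Employer Registration required.

Compliance Registration, Small Employer Registration, Standard Registration, Trade Authorization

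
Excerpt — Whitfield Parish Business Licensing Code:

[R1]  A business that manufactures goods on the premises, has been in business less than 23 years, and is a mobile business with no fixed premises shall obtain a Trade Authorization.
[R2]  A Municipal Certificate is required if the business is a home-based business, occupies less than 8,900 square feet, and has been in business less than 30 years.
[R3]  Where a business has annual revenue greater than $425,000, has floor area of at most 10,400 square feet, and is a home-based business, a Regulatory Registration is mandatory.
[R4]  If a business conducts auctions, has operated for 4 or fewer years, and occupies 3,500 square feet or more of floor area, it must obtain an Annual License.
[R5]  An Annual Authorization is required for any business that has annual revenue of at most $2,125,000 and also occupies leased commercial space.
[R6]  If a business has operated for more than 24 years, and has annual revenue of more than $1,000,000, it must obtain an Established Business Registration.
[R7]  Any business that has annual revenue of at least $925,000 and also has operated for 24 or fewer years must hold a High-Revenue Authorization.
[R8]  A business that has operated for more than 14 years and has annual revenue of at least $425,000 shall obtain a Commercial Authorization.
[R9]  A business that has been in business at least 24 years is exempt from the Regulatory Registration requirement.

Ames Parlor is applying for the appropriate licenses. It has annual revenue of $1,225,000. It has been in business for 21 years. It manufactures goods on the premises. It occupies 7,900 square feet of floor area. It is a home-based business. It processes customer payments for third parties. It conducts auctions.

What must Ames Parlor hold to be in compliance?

Commercial Authorization, High-Revenue Authorization, Municipal Certificate, Regulatory Registration

[R1] manufactures goods on the premises; years in business 21 < 23; is a home-based business (not: is a mobile business with no fixed premises) → Trade Authorization not required.
[R2] is a home-based business; floor area 7,900 square feet < 8,900 square feet; years in business 21 < 30 → Municipal Certificate required.
[R3] revenue $1,225,000 > $425,000; floor area 7,900 square feet ≤ 10,400 square feet; is a home-based business → Regulatory Registration required.
[R4] conducts auctions; years in business 21 > 4; floor area 7,900 square feet ≥ 3,500 square feet → Annual License not required.
[R5] revenue $1,225,000 ≤ $2,125,000; is a home-based business (not: occupies leased commercial space) → Annual Authorization not required.
[R6] years in business 21 ≤ 24; revenue $1,225,000 > $1,000,000 → Established Business Registration not required.
[R7] revenue $1,225,000 ≥ $925,000; years in business 21 ≤ 24 → High-Revenue Authorization required.
[R8] years in business 21 > 14; revenue $1,225,000 ≥ $425,000 → Commercial Authorization required.
[R9] years in business 21 < 24 → Regulatory Registration exemption does not apply.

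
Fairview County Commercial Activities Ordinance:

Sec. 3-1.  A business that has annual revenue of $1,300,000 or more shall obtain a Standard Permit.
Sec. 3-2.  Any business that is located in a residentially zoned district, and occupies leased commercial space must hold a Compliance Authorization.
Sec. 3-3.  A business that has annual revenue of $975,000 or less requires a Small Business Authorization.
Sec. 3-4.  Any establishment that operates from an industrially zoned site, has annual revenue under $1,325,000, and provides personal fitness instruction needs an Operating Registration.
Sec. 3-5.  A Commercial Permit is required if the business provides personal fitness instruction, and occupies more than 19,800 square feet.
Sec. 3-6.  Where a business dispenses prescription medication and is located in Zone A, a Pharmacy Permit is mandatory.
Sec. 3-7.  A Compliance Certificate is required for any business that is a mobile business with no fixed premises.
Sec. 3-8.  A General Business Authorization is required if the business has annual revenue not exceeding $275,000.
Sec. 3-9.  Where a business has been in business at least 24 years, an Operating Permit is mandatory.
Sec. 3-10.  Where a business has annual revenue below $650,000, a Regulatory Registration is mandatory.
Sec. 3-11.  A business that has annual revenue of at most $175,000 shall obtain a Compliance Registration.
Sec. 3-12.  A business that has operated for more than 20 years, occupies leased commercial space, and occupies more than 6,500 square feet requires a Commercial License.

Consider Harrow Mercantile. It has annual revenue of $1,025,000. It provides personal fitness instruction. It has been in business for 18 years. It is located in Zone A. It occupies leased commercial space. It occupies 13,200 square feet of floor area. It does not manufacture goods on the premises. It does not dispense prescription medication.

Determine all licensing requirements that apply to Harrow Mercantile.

Sec. 3-1. revenue $1,025,000 < $1,300,000 → Standard Permit not required.
Sec. 3-2. is located in Zone A (not: is located in a residentially zoned district); occupies leased commercial space → Compliance Authorization not required.
Sec. 3-3. revenue $1,025,000 > $975,000 → Small Business Authorization not required.
Sec. 3-4. occupies leased commercial space (not: operates from an industrially zoned site); revenue $1,025,000 < $1,325,000; provides personal fitness instruction → Operating Registration not required.
Sec. 3-5. provides personal fitness instruction; floor area 13,200 square feet ≤ 19,800 square feet → Commercial Permit not required.
Sec. 3-6. does not dispense prescription medication; is located in Zone A → Pharmacy Permit not required.
Sec. 3-7. occupies leased commercial space (not: is a mobile business with no fixed premises) → Compliance Certificate not required.
Sec. 3-8. revenue $1,025,000 > $275,000 → General Business Authorization not required.
Sec. 3-9. years in business 18 < 24 → Operating Permit not required.
Sec. 3-10. revenue $1,025,000 ≥ $650,000 → Regulatory Registration not required.
Sec. 3-11. revenue $1,025,000 > $175,000 → Compliance Registration not required.
Sec. 3-12. years in business 18 ≤ 20; occupies leased commercial space; floor area 13,200 square feet > 6,500 square feet → Commercial License not required.

None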